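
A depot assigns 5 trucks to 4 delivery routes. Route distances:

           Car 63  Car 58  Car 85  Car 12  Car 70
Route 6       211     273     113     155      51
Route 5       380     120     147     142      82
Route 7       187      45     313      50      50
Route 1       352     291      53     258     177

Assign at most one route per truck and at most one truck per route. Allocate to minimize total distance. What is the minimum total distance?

Min total: 274 km

Treat this as an assignment problem: match each truck to one route.
Optimal: Car 70→Route 6 (51 km), Car 58→Route 5 (120 km), Car 12→Route 7 (50 km), Car 85→Route 1 (53 km) — total 51+120+50+53 = 274 km.
Min-entry greedy (repeatedly take the single cheapest remaining cell) gives 291 km, worse by 17.
Swapping Car 12↔Car 58 (Car 12→Route 5 142 km, Car 58→Route 7 45 km) adds 17.
Checked against all permutations: 274 km is optimal.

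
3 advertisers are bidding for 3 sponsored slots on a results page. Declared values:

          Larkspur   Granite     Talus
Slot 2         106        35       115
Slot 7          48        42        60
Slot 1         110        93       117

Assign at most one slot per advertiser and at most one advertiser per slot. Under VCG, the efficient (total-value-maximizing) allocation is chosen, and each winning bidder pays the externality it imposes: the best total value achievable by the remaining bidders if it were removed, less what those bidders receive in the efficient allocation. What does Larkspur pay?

Larkspur pays $51.

Efficient allocation: Larkspur→Slot 1 ($110), Granite→Slot 7 ($42), Talus→Slot 2 ($115); total welfare W = $267.
Larkspur receives Slot 1 at value $110, so the others get W − 110 = $157.
Without Larkspur: best allocation of the remaining 2 bidders over all 3 slots is Granite→Slot 1 ($93), Talus→Slot 2 ($115), total $208.
VCG payment = (others' best without Larkspur) − (others' welfare with Larkspur) = 208 − 157 = $51.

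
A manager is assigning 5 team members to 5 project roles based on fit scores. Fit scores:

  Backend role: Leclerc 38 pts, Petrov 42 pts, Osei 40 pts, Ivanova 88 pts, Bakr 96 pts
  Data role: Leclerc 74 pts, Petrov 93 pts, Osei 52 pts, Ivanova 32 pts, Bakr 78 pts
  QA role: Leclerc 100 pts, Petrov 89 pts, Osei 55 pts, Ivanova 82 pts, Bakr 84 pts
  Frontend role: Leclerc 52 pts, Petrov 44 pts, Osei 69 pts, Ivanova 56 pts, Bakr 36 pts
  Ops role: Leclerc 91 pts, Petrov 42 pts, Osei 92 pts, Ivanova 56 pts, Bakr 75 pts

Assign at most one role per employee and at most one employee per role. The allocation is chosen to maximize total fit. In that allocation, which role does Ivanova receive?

Ivanova receives Frontend role.

Optimal: Leclerc→QA role (100 pts), Petrov→Data role (93 pts), Osei→Ops role (92 pts), Ivanova→Frontend role (56 pts), Bakr→Backend role (96 pts) — total 100+93+92+56+96 = 437 pts.
Row-greedy (each employee in turn takes its best remaining role) gives 409 pts, worse by 28.
Ivanova's own top role is Backend role (88 pts), but forcing Ivanova→Backend role and reassigning the rest optimally gives only 425 pts — worse by 12.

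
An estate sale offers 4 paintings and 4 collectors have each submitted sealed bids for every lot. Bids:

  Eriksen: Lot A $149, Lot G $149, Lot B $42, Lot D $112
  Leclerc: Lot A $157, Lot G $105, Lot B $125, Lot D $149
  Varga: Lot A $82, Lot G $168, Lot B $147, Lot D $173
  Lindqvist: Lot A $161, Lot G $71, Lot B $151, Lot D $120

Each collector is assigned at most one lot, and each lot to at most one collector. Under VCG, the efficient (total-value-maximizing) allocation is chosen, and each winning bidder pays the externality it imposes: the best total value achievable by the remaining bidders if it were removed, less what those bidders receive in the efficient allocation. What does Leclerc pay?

Efficient allocation: Eriksen→Lot G ($149), Leclerc→Lot A ($157), Varga→Lot D ($173), Lindqvist→Lot B ($151); total welfare W = $630.
Leclerc receives Lot A at value $157, so the others get W − 157 = $473.
Without Leclerc: best allocation of the remaining 3 bidders over all 4 lots is Eriksen→Lot G ($149), Varga→Lot D ($173), Lindqvist→Lot A ($161), total $483.
VCG payment = (others' best without Leclerc) − (others' welfare with Leclerc) = 483 − 473 = $10.

Leclerc pays $10.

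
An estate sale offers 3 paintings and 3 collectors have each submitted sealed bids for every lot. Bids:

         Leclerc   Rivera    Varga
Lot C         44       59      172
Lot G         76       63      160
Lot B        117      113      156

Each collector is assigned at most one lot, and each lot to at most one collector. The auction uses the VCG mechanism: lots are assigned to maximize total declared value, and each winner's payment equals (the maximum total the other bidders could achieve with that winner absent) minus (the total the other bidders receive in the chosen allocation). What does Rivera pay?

Rivera pays $41.

Efficient allocation: Leclerc→Lot G ($76), Rivera→Lot B ($113), Varga→Lot C ($172); total welfare W = $361.
Rivera receives Lot B at value $113, so the others get W − 113 = $248.
Without Rivera: best allocation of the remaining 2 bidders over all 3 lots is Leclerc→Lot B ($117), Varga→Lot C ($172), total $289.
VCG payment = (others' best without Rivera) − (others' welfare with Rivera) = 289 − 248 = $41.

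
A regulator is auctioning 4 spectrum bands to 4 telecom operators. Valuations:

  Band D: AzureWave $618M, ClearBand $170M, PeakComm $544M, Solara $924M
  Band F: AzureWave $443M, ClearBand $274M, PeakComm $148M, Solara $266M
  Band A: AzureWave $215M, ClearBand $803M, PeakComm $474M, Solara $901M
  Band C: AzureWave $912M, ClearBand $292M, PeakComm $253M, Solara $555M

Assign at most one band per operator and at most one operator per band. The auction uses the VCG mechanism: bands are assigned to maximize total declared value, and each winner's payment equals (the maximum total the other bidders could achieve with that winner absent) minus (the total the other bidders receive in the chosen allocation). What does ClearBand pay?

ClearBand pays $373M.

Efficient allocation: AzureWave→Band C ($912M), ClearBand→Band A ($803M), PeakComm→Band F ($148M), Solara→Band D ($924M); total welfare W = $2787M.
ClearBand receives Band A at value $803M, so the others get W − 803 = $1984M.
Without ClearBand: best allocation of the remaining 3 bidders over all 4 bands is AzureWave→Band C ($912M), PeakComm→Band D ($544M), Solara→Band A ($901M), total $2357M.
VCG payment = (others' best without ClearBand) − (others' welfare with ClearBand) = 2357 − 1984 = $373M.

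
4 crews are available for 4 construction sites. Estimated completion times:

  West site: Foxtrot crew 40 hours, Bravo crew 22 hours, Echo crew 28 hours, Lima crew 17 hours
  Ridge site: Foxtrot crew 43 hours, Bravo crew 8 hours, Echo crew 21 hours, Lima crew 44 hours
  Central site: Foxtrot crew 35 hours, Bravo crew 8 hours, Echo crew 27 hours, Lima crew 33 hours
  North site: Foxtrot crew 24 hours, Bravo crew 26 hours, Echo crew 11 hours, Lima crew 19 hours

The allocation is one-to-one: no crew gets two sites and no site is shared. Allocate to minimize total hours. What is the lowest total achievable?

This is a one-to-one assignment (minimum-cost bipartite matching).
Optimal: Foxtrot crew→North site (24 hours), Bravo crew→Central site (8 hours), Echo crew→Ridge site (21 hours), Lima crew→West site (17 hours) — total 24+8+21+17 = 70 hours.
Row-greedy (each crew in turn takes its cheapest remaining site) gives 76 hours, worse by 6.
Next-best assignment: Foxtrot crew→Central site, Bravo crew→Ridge site, Echo crew→North site, Lima crew→West site = 71 hours.
Swapping Echo crew↔Bravo crew (Echo crew→Central site 27 hours, Bravo crew→Ridge site 8 hours) adds 6.
Every other assignment is strictly worse.

Minimum total: 70 hours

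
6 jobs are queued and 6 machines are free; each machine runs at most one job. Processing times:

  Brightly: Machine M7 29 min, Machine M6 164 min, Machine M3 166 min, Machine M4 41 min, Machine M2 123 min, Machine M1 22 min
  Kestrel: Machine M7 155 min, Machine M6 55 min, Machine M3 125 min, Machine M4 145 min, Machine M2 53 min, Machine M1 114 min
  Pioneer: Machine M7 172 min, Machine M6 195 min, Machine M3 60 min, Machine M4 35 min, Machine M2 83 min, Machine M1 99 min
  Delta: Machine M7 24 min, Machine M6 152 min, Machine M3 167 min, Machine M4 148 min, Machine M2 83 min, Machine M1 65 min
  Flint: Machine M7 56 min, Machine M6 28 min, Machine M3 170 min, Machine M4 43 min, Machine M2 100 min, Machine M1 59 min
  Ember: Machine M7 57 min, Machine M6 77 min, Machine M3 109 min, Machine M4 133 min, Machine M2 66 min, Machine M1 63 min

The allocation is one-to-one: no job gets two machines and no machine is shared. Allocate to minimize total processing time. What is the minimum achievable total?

Optimal: Brightly→Machine M4 (41 min), Kestrel→Machine M2 (53 min), Pioneer→Machine M3 (60 min), Delta→Machine M7 (24 min), Flint→Machine M6 (28 min), Ember→Machine M1 (63 min) — total 41+53+60+24+28+63 = 269 min.
Next-best assignment: Brightly→Machine M1, Kestrel→Machine M6, Pioneer→Machine M3, Delta→Machine M7, Flint→Machine M4, Ember→Machine M2 = 270 min.

Minimum total: 269 min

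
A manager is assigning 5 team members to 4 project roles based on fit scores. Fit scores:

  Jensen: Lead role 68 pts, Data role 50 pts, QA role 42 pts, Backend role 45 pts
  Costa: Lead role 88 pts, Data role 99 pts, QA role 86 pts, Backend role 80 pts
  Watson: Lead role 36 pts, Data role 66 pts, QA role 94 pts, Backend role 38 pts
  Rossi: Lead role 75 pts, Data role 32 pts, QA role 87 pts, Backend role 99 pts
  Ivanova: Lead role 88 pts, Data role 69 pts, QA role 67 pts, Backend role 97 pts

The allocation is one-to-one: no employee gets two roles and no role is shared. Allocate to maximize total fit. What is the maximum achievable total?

Max total: 380 pts

This is a one-to-one assignment (maximum-weight bipartite matching).
Optimal: Ivanova→Lead role (88 pts), Costa→Data role (99 pts), Watson→QA role (94 pts), Rossi→Backend role (99 pts) — total 88+99+94+99 = 380 pts.
Row-greedy (each employee in turn takes its best remaining role) gives 360 pts, worse by 20.
Next-best assignment: Rossi→Lead role, Costa→Data role, Watson→QA role, Ivanova→Backend role = 365 pts.
Every other assignment is strictly worse.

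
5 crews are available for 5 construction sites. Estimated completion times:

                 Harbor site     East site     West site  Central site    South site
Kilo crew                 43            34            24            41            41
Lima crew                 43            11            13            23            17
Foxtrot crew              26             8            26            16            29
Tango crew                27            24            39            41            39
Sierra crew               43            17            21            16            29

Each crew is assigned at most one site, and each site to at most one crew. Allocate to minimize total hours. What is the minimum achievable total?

Min total: 92 hours

This is a one-to-one assignment (minimum-cost bipartite matching).
Optimal: Kilo crew→West site (24 hours), Lima crew→South site (17 hours), Foxtrot crew→East site (8 hours), Tango crew→Harbor site (27 hours), Sierra crew→Central site (16 hours) — total 24+17+8+27+16 = 92 hours.
Min-entry greedy (repeatedly take the single cheapest remaining cell) gives 105 hours, worse by 13.
Next-best assignment: Kilo crew→West site, Lima crew→South site, Foxtrot crew→Central site, Tango crew→Harbor site, Sierra crew→East site = 101 hours.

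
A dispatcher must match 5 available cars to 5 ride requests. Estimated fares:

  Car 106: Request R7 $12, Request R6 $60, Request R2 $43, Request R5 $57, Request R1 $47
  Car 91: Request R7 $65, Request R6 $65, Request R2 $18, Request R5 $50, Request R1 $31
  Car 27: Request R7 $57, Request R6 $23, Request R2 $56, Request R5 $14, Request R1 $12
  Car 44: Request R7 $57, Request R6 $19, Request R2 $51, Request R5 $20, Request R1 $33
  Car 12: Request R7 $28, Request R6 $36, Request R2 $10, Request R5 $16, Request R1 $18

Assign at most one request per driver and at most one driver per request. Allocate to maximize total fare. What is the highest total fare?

Optimal: Car 106→Request R5 ($57), Car 91→Request R6 ($65), Car 27→Request R2 ($56), Car 44→Request R7 ($57), Car 12→Request R1 ($18) — total 57+65+56+57+18 = $253.
Swapping Car 106↔Car 44 (Car 106→Request R7 $12, Car 44→Request R5 $20) loses 82.

Max total: $253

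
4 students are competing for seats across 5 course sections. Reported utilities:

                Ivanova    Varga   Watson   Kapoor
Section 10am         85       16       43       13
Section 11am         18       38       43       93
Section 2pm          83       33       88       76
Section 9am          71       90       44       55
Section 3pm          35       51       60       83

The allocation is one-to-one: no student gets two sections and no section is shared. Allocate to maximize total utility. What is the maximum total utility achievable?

Maximum total: 356 points

Optimal: Ivanova→Section 10am (85 points), Varga→Section 9am (90 points), Watson→Section 2pm (88 points), Kapoor→Section 11am (93 points) — total 85+90+88+93 = 356 points.
Next-best assignment: Ivanova→Section 10am, Varga→Section 9am, Watson→Section 2pm, Kapoor→Section 3pm = 346 points.
Swapping Watson↔Varga (Watson→Section 9am 44 points, Varga→Section 2pm 33 points) loses 101.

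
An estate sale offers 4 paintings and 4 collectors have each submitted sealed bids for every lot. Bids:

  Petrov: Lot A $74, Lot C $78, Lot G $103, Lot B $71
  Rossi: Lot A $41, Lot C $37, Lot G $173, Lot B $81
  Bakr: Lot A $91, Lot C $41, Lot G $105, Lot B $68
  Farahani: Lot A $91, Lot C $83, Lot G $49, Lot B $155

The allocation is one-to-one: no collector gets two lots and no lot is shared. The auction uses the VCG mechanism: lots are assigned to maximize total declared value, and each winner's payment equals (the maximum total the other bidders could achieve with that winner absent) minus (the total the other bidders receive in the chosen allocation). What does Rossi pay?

Efficient allocation: Petrov→Lot C ($78), Rossi→Lot G ($173), Bakr→Lot A ($91), Farahani→Lot B ($155); total welfare W = $497.
Rossi receives Lot G at value $173, so the others get W − 173 = $324.
Without Rossi: best allocation of the remaining 3 bidders over all 4 lots is Petrov→Lot G ($103), Bakr→Lot A ($91), Farahani→Lot B ($155), total $349.
VCG payment = (others' best without Rossi) − (others' welfare with Rossi) = 349 − 324 = $25.

Rossi pays $25.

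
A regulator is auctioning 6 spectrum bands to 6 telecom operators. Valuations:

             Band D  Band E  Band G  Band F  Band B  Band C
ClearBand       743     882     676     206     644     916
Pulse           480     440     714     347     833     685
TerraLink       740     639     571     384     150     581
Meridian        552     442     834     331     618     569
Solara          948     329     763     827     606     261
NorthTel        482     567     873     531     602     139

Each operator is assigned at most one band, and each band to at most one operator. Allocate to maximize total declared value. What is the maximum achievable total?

Optimal: ClearBand→Band E ($882M), Pulse→Band B ($833M), TerraLink→Band D ($740M), Meridian→Band C ($569M), Solara→Band F ($827M), NorthTel→Band G ($873M) — total 882+833+740+569+827+873 = $4724M.
Max-entry greedy (repeatedly take the single best remaining cell) gives $4540M, worse by 184.

Max total: $4724M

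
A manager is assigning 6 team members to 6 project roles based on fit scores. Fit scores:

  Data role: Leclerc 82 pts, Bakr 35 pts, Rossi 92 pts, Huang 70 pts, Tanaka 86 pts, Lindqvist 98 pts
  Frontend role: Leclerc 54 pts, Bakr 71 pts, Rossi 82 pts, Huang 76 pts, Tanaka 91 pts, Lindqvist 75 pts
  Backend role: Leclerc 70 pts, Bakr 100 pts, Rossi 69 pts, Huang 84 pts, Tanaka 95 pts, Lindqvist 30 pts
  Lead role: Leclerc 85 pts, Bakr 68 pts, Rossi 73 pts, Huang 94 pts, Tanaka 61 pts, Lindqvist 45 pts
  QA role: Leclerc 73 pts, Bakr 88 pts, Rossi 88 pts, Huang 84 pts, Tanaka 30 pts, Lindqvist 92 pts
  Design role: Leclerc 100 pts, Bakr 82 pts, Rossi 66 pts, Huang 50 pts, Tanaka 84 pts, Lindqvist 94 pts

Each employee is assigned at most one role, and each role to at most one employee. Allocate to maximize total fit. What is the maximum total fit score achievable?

Maximum total: 571 pts

Optimal: Leclerc→Design role (100 pts), Bakr→Backend role (100 pts), Rossi→QA role (88 pts), Huang→Lead role (94 pts), Tanaka→Frontend role (91 pts), Lindqvist→Data role (98 pts) — total 100+100+88+94+91+98 = 571 pts.
Row-greedy (each employee in turn takes its best remaining role) gives 569 pts, worse by 2.
Next-best assignment: Leclerc→Design role, Bakr→Backend role, Rossi→Data role, Huang→Lead role, Tanaka→Frontend role, Lindqvist→QA role = 569 pts.
No other one-to-one assignment exceeds 571 pts.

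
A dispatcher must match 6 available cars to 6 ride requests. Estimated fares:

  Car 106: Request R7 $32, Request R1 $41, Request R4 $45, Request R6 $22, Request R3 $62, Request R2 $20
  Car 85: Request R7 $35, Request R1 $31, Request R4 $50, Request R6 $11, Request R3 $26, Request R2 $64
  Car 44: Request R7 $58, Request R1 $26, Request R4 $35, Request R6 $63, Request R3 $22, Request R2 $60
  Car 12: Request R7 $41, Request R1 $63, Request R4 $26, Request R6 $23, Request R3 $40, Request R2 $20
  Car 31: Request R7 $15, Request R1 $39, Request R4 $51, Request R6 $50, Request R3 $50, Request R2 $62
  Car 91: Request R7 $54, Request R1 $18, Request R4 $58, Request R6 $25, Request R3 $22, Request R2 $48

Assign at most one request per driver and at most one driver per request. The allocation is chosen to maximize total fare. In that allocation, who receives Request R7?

This is a one-to-one assignment (maximum-weight bipartite matching).
Optimal: Car 106→Request R3 ($62), Car 85→Request R2 ($64), Car 44→Request R6 ($63), Car 12→Request R1 ($63), Car 31→Request R4 ($51), Car 91→Request R7 ($54) — total 62+64+63+63+51+54 = $357.
Max-entry greedy (repeatedly take the single best remaining cell) gives $325, worse by 32.
Next-best assignment: Car 106→Request R3, Car 85→Request R2, Car 44→Request R7, Car 12→Request R1, Car 31→Request R6, Car 91→Request R4 = $355.
Car 91's own top request is Request R4 ($58), but forcing Car 91→Request R4 and reassigning the rest optimally gives only $355 — worse by 2.

Car 91 receives Request R7.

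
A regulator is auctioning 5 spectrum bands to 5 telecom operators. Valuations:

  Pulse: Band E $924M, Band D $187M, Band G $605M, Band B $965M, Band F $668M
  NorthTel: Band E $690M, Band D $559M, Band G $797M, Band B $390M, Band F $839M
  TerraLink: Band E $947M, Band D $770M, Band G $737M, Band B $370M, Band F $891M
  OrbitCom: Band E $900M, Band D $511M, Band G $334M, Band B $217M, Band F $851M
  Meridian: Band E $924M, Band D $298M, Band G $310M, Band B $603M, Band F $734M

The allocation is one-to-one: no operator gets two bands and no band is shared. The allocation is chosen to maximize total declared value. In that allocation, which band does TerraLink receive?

TerraLink receives Band D.

Optimal: Pulse→Band B ($965M), NorthTel→Band G ($797M), TerraLink→Band D ($770M), OrbitCom→Band F ($851M), Meridian→Band E ($924M) — total 965+797+770+851+924 = $4307M.
Max-entry greedy (repeatedly take the single best remaining cell) gives $3858M, worse by 449.
Checked against all permutations: $4307M is optimal.
TerraLink's own top band is Band E ($947M), but forcing TerraLink→Band E and reassigning the rest optimally gives only $3954M — worse by 353.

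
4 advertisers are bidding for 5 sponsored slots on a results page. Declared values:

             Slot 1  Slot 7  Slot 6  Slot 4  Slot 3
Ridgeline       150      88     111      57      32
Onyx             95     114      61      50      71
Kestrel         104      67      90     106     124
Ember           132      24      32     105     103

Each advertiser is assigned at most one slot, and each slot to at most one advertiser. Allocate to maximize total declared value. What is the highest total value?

Max total: $493

Optimal: Ridgeline→Slot 1 ($150), Onyx→Slot 7 ($114), Kestrel→Slot 3 ($124), Ember→Slot 4 ($105) — total 150+114+124+105 = $493.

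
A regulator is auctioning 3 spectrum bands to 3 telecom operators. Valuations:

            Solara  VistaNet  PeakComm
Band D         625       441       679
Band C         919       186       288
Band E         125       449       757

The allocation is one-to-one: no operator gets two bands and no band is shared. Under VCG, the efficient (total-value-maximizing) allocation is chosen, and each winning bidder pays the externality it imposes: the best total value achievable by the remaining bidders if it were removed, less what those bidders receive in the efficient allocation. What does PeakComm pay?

Efficient allocation: Solara→Band C ($919M), VistaNet→Band D ($441M), PeakComm→Band E ($757M); total welfare W = $2117M.
PeakComm receives Band E at value $757M, so the others get W − 757 = $1360M.
Without PeakComm: best allocation of the remaining 2 bidders over all 3 bands is Solara→Band C ($919M), VistaNet→Band E ($449M), total $1368M.
VCG payment = (others' best without PeakComm) − (others' welfare with PeakComm) = 1368 − 1360 = $8M.

PeakComm pays $8M.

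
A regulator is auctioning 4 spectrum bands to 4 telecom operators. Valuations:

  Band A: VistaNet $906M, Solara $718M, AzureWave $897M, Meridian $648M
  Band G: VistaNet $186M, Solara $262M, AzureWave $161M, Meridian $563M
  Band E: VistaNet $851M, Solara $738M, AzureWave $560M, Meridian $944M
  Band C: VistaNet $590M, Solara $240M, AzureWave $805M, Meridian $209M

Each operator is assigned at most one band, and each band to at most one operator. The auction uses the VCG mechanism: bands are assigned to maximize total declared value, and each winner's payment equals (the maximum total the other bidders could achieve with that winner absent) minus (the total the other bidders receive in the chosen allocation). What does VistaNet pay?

Efficient allocation: VistaNet→Band A ($906M), Solara→Band E ($738M), AzureWave→Band C ($805M), Meridian→Band G ($563M); total welfare W = $3012M.
VistaNet receives Band A at value $906M, so the others get W − 906 = $2106M.
Without VistaNet: best allocation of the remaining 3 bidders over all 4 bands is Solara→Band A ($718M), AzureWave→Band C ($805M), Meridian→Band E ($944M), total $2467M.
VCG payment = (others' best without VistaNet) − (others' welfare with VistaNet) = 2467 − 2106 = $361M.

VistaNet pays $361M.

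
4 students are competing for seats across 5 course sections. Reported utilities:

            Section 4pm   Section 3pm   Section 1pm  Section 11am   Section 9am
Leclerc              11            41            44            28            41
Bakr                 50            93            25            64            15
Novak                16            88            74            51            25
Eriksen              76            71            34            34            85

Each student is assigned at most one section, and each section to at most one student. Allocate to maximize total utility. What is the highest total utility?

Maximum total: 284 points

Treat this as an assignment problem: match each student to one section.
Optimal: Leclerc→Section 9am (41 points), Bakr→Section 3pm (93 points), Novak→Section 1pm (74 points), Eriksen→Section 4pm (76 points) — total 41+93+74+76 = 284 points.
Row-greedy (each student in turn takes its best remaining section) gives 273 points, worse by 11.
Next-best assignment: Leclerc→Section 1pm, Bakr→Section 11am, Novak→Section 3pm, Eriksen→Section 9am = 281 points.
Checked against all permutations: 284 points is optimal.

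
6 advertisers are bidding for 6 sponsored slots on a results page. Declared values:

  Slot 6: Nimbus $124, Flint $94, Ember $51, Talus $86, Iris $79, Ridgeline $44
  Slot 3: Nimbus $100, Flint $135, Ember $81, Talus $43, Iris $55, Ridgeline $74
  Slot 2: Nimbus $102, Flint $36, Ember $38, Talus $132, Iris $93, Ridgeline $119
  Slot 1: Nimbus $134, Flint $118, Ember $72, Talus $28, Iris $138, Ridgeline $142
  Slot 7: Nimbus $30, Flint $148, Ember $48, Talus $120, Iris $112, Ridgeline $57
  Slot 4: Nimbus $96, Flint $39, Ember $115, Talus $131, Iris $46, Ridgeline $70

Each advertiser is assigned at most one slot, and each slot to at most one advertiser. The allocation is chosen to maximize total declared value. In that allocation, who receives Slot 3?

Treat this as an assignment problem: match each advertiser to one slot.
Optimal: Nimbus→Slot 6 ($124), Flint→Slot 3 ($135), Ember→Slot 4 ($115), Talus→Slot 2 ($132), Iris→Slot 7 ($112), Ridgeline→Slot 1 ($142) — total 124+135+115+132+112+142 = $760.
Row-greedy (each advertiser in turn takes its best remaining slot) gives $682, worse by 78.
Next-best assignment: Nimbus→Slot 6, Flint→Slot 3, Ember→Slot 4, Talus→Slot 7, Iris→Slot 1, Ridgeline→Slot 2 = $751.
Flint's own top slot is Slot 7 ($148), but forcing Flint→Slot 7 and reassigning the rest optimally gives only $741 — worse by 19.

Flint receives Slot 3.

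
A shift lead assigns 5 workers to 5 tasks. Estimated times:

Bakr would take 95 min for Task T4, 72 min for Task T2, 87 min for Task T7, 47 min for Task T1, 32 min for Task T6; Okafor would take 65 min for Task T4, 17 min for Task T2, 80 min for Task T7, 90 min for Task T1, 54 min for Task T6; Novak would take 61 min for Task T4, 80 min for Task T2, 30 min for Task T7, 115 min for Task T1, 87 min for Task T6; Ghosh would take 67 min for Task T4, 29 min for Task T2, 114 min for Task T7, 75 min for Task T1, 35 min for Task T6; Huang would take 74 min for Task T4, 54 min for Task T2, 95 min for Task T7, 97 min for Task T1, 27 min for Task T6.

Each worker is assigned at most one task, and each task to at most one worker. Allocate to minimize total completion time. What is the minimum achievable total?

Minimum total: 188 min

Optimal: Bakr→Task T1 (47 min), Okafor→Task T2 (17 min), Novak→Task T7 (30 min), Ghosh→Task T4 (67 min), Huang→Task T6 (27 min) — total 47+17+30+67+27 = 188 min.
Row-greedy (each worker in turn takes its cheapest remaining task) gives 243 min, worse by 55.
Next-best assignment: Bakr→Task T1, Okafor→Task T4, Novak→Task T7, Ghosh→Task T2, Huang→Task T6 = 198 min.
Checked against all permutations: 188 min is optimal.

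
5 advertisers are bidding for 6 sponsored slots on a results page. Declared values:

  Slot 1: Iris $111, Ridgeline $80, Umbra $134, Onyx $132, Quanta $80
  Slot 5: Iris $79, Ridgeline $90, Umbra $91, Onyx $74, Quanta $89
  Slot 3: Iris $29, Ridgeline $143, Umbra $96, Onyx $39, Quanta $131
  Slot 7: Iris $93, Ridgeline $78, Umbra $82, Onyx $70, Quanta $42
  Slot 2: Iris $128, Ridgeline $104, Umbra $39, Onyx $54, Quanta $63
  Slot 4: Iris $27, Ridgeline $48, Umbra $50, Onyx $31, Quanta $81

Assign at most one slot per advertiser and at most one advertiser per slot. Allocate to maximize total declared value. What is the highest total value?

Optimal: Iris→Slot 2 ($128), Ridgeline→Slot 3 ($143), Umbra→Slot 5 ($91), Onyx→Slot 1 ($132), Quanta→Slot 4 ($81) — total 128+143+91+132+81 = $575.

Max total: $575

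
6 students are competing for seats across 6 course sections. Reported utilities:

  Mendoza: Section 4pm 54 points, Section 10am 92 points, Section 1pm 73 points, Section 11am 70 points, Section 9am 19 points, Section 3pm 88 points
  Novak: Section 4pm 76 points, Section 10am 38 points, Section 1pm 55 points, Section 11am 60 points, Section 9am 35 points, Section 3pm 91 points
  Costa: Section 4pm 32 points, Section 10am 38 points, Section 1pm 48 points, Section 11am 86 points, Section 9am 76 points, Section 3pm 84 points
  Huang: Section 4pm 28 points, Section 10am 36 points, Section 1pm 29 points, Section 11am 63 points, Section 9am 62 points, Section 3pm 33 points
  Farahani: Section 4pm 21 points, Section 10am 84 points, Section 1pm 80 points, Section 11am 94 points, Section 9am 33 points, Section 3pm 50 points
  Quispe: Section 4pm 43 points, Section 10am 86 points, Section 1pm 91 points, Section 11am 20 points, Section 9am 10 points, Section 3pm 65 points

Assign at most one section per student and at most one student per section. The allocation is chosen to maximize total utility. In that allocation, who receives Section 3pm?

Optimal: Mendoza→Section 10am (92 points), Novak→Section 4pm (76 points), Costa→Section 3pm (84 points), Huang→Section 9am (62 points), Farahani→Section 11am (94 points), Quispe→Section 1pm (91 points) — total 92+76+84+62+94+91 = 499 points.
Row-greedy (each student in turn takes its best remaining section) gives 454 points, worse by 45.
Next-best assignment: Mendoza→Section 3pm, Novak→Section 4pm, Costa→Section 11am, Huang→Section 9am, Farahani→Section 10am, Quispe→Section 1pm = 487 points.
Every other assignment is strictly worse.
Costa's own top section is Section 11am (86 points), but forcing Costa→Section 11am and reassigning the rest optimally gives only 487 points — worse by 12.

Costa receives Section 3pm.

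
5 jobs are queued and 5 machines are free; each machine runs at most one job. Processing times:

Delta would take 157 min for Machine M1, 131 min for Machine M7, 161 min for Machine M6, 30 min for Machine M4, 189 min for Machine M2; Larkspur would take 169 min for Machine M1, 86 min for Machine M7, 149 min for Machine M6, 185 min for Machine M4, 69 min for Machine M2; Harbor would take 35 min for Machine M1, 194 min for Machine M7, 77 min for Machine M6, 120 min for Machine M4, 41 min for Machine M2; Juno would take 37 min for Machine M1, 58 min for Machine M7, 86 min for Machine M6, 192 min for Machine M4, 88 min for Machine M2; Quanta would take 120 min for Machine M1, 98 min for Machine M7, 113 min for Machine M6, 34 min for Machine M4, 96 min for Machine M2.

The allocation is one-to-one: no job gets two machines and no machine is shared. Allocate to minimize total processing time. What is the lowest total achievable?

Optimal: Delta→Machine M4 (30 min), Larkspur→Machine M2 (69 min), Harbor→Machine M1 (35 min), Juno→Machine M7 (58 min), Quanta→Machine M6 (113 min) — total 30+69+35+58+113 = 305 min.
Swapping Harbor↔Quanta (Harbor→Machine M6 77 min, Quanta→Machine M1 120 min) adds 49.

Minimum total: 305 min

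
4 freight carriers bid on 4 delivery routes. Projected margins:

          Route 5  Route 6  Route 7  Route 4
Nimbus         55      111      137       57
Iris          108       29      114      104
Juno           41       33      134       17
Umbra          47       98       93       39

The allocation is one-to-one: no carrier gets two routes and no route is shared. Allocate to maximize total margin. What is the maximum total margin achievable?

Max total: $397k

Optimal: Nimbus→Route 4 ($57k), Iris→Route 5 ($108k), Juno→Route 7 ($134k), Umbra→Route 6 ($98k) — total 57+108+134+98 = $397k.
Row-greedy (each carrier in turn takes its best remaining route) gives $317k, worse by 80.
Every other assignment is strictly worse.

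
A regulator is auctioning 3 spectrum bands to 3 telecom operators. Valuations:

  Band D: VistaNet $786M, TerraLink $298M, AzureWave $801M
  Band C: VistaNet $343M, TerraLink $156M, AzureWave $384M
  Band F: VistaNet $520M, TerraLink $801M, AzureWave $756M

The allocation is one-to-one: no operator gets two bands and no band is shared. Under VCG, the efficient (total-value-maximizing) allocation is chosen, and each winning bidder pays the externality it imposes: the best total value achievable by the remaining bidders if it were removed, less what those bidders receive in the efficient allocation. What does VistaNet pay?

VistaNet pays $417M.

Efficient allocation: VistaNet→Band D ($786M), TerraLink→Band F ($801M), AzureWave→Band C ($384M); total welfare W = $1971M.
VistaNet receives Band D at value $786M, so the others get W − 786 = $1185M.
Without VistaNet: best allocation of the remaining 2 bidders over all 3 bands is TerraLink→Band F ($801M), AzureWave→Band D ($801M), total $1602M.
VCG payment = (others' best without VistaNet) − (others' welfare with VistaNet) = 1602 − 1185 = $417M.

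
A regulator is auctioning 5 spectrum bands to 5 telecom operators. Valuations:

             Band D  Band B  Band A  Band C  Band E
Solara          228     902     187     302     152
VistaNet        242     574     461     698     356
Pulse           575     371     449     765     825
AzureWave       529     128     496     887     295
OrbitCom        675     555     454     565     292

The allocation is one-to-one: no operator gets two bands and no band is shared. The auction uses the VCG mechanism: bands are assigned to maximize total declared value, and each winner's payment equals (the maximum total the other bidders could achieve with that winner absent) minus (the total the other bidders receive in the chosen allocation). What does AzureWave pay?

AzureWave pays $237M.

Efficient allocation: Solara→Band B ($902M), VistaNet→Band A ($461M), Pulse→Band E ($825M), AzureWave→Band C ($887M), OrbitCom→Band D ($675M); total welfare W = $3750M.
AzureWave receives Band C at value $887M, so the others get W − 887 = $2863M.
Without AzureWave: best allocation of the remaining 4 bidders over all 5 bands is Solara→Band B ($902M), VistaNet→Band C ($698M), Pulse→Band E ($825M), OrbitCom→Band D ($675M), total $3100M.
VCG payment = (others' best without AzureWave) − (others' welfare with AzureWave) = 3100 − 2863 = $237M.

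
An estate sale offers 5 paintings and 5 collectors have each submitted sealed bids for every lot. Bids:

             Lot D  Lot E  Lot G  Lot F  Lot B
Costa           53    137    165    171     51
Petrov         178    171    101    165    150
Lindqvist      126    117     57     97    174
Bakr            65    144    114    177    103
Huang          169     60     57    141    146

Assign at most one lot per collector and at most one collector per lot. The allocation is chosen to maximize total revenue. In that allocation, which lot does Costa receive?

Costa receives Lot G.

Optimal: Costa→Lot G ($165), Petrov→Lot E ($171), Lindqvist→Lot B ($174), Bakr→Lot F ($177), Huang→Lot D ($169) — total 165+171+174+177+169 = $856.
Max-entry greedy (repeatedly take the single best remaining cell) gives $754, worse by 102.
Checked against all permutations: $856 is optimal.
Costa's own top lot is Lot F ($171), but forcing Costa→Lot F and reassigning the rest optimally gives only $799 — worse by 57.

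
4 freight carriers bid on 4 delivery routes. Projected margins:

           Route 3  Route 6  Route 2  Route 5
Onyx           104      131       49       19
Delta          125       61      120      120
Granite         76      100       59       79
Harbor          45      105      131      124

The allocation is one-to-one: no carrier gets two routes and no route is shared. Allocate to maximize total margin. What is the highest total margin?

Maximum total: $466k

This is the linear assignment problem.
Optimal: Onyx→Route 6 ($131k), Delta→Route 3 ($125k), Granite→Route 5 ($79k), Harbor→Route 2 ($131k) — total 131+125+79+131 = $466k.
Next-best assignment: Onyx→Route 6, Delta→Route 5, Granite→Route 3, Harbor→Route 2 = $458k.
Swapping Delta↔Onyx (Delta→Route 6 $61k, Onyx→Route 3 $104k) loses 91.
No other one-to-one assignment exceeds $466k.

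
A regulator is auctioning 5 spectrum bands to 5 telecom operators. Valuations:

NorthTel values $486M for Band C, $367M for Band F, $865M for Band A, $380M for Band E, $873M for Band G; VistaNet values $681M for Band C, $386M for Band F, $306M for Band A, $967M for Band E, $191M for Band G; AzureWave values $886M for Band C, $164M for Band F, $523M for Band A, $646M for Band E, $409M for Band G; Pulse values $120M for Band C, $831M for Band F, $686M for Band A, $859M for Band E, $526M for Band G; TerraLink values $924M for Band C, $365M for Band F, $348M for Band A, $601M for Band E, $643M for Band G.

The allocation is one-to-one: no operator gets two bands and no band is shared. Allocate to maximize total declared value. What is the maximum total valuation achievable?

Max total: $4192M

Optimal: NorthTel→Band A ($865M), VistaNet→Band E ($967M), AzureWave→Band C ($886M), Pulse→Band F ($831M), TerraLink→Band G ($643M) — total 865+967+886+831+643 = $4192M.
Max-entry greedy (repeatedly take the single best remaining cell) gives $4118M, worse by 74.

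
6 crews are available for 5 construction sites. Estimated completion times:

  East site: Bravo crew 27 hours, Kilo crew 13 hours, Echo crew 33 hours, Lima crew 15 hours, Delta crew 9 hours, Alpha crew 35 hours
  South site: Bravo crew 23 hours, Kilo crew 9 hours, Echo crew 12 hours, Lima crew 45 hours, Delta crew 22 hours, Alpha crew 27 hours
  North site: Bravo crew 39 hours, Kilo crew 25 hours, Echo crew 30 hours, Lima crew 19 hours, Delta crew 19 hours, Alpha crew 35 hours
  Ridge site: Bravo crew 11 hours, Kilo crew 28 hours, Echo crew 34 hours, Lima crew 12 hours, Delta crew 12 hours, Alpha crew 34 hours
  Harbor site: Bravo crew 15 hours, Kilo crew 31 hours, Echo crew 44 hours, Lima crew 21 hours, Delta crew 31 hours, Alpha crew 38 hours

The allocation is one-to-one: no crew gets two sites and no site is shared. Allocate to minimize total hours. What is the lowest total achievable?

Min total: 71 hours

Optimal: Kilo crew→East site (13 hours), Echo crew→South site (12 hours), Lima crew→North site (19 hours), Delta crew→Ridge site (12 hours), Bravo crew→Harbor site (15 hours) — total 13+12+19+12+15 = 71 hours.
Column-greedy (each site in turn goes to its cheapest remaining crew) gives 86 hours, worse by 15.
Swapping Bravo crew↔Delta crew (Bravo crew→Ridge site 11 hours, Delta crew→Harbor site 31 hours) adds 15.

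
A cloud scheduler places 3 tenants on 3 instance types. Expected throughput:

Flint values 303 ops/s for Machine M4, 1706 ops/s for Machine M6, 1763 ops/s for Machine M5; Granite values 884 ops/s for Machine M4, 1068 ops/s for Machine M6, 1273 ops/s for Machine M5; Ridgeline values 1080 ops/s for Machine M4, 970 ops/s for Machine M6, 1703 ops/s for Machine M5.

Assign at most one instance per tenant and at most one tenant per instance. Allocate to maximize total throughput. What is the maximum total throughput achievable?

Maximum total: 4293 ops/s

Optimal: Flint→Machine M6 (1706 ops/s), Granite→Machine M4 (884 ops/s), Ridgeline→Machine M5 (1703 ops/s) — total 1706+884+1703 = 4293 ops/s.
Max-entry greedy (repeatedly take the single best remaining cell) gives 3911 ops/s, worse by 382.
No other one-to-one assignment exceeds 4293 ops/s.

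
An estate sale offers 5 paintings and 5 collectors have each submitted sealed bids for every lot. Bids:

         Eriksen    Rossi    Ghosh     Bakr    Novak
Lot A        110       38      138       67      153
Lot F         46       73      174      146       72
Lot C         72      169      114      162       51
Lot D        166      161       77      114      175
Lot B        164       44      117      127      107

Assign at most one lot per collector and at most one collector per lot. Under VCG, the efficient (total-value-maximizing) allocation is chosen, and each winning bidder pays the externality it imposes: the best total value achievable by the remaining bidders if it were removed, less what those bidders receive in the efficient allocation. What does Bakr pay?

Efficient allocation: Eriksen→Lot B ($164), Rossi→Lot D ($161), Ghosh→Lot F ($174), Bakr→Lot C ($162), Novak→Lot A ($153); total welfare W = $814.
Bakr receives Lot C at value $162, so the others get W − 162 = $652.
Without Bakr: best allocation of the remaining 4 bidders over all 5 lots is Eriksen→Lot B ($164), Rossi→Lot C ($169), Ghosh→Lot F ($174), Novak→Lot D ($175), total $682.
VCG payment = (others' best without Bakr) − (others' welfare with Bakr) = 682 − 652 = $30.

Bakr pays $30.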